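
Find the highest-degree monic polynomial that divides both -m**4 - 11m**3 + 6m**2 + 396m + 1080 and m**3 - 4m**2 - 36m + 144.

Repeated division with remainder:
  -m**4 - 11m**3 + 6m**2 + 396m + 1080 = (-m - 15)(m**3 - 4m**2 - 36m + 144) + (-90m**2 + 3240)
  m**3 - 4m**2 - 36m + 144 = (-(1/90)m + 2/45)(-90m**2 + 3240) + (0)
Last nonzero remainder: -90m**2 + 3240. Dividing through by -90 gives the monic gcd m**2 - 36.

m**2 - 36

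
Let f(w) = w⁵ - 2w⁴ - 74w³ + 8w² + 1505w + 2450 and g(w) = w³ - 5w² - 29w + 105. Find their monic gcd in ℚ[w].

Repeated division with remainder:
  w⁵ - 2w⁴ - 74w³ + 8w² + 1505w + 2450 = (w² + 3w - 30)(w³ - 5w² - 29w + 105) + (-160w² + 320w + 5600)
  w³ - 5w² - 29w + 105 = (-(1/160)w + 3/160)(-160w² + 320w + 5600) + (0)
Last nonzero remainder: -160w² + 320w + 5600. Dividing through by -160 gives the monic gcd w² - 2w - 35.

w² - 2w - 35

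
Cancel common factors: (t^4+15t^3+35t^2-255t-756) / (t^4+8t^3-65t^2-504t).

(t^2-t-12)/(t^2-8t)

Euclidean algorithm in ℚ[t]:
  t^4+15t^3+35t^2-255t-756 = (t^4+8t^3-65t^2-504t) + (7t^3+100t^2+249t-756)
  t^4+8t^3-65t^2-504t = ((1/7)t-44/49)(7t^3+100t^2+249t-756) + (-(528/49)t^2-(8448/49)t-4752/7)
  7t^3+100t^2+249t-756 = (-(343/528)t+49/44)(-(528/49)t^2-(8448/49)t-4752/7) + (0)
Last nonzero remainder: -(528/49)t^2-(8448/49)t-4752/7. Dividing through by -528/49 gives the monic gcd t^2+16t+63.
Cancel t^2+16t+63 from numerator and denominator to get the reduced form.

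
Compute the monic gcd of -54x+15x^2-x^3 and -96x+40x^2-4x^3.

-6x+x^2

Repeated division with remainder:
  -x^3+15x^2-54x = (1/4)(-4x^3+40x^2-96x) + (5x^2-30x)
  -4x^3+40x^2-96x = (-(4/5)x+16/5)(5x^2-30x) + (0)
Last nonzero remainder: 5x^2-30x. Dividing through by 5 gives the monic gcd x^2-6x.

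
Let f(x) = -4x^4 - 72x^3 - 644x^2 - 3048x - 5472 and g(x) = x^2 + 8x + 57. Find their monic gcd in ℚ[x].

x^2 + 8x + 57

Repeated division with remainder:
  -4x^4 - 72x^3 - 644x^2 - 3048x - 5472 = (-4x^2 - 40x - 96)(x^2 + 8x + 57) + (0)
The last nonzero remainder x^2 + 8x + 57 is already monic.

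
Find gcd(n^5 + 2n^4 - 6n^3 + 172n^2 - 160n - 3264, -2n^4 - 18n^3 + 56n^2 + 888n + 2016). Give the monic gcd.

Euclidean algorithm in ℚ[n]:
  n^5 + 2n^4 - 6n^3 + 172n^2 - 160n - 3264 = (-(1/2)n + 7/2)(-2n^4 - 18n^3 + 56n^2 + 888n + 2016) + (85n^3 + 420n^2 - 2260n - 10320)
  -2n^4 - 18n^3 + 56n^2 + 888n + 2016 = (-(2/85)n - 138/1445)(85n^3 + 420n^2 - 2260n - 10320) + ((12408/289)n^2 + (124080/289)n + 297792/289)
  85n^3 + 420n^2 - 2260n - 10320 = ((24565/12408)n - 62135/6204)((12408/289)n^2 + (124080/289)n + 297792/289) + (0)
Last nonzero remainder: (12408/289)n^2 + (124080/289)n + 297792/289. Dividing through by 12408/289 gives the monic gcd n^2 + 10n + 24.

n^2 + 10n + 24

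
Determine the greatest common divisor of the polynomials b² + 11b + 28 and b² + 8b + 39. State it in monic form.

Euclidean algorithm in ℚ[b]:
  b² + 11b + 28 = (b² + 8b + 39) + (3b − 11)
  b² + 8b + 39 = ((1/3)b + 35/9)(3b − 11) + (736/9)
  3b − 11 = ((27/736)b − 99/736)(736/9) + (0)
The last nonzero remainder is the constant 736/9, so the polynomials are coprime and gcd = 1.

1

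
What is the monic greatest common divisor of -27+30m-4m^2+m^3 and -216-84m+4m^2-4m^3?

Repeated division with remainder:
  m^3-4m^2+30m-27 = (-1/4)(-4m^3+4m^2-84m-216) + (-3m^2+9m-81)
  -4m^3+4m^2-84m-216 = ((4/3)m+8/3)(-3m^2+9m-81) + (0)
Last nonzero remainder: -3m^2+9m-81. Dividing through by -3 gives the monic gcd m^2-3m+27.

27-3m+m^2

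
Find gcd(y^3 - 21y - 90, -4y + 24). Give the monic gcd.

Apply the Euclidean algorithm:
  y^3 - 21y - 90 = (-(1/4)y^2 - (3/2)y - 15/4)(-4y + 24) + (0)
Last nonzero remainder: -4y + 24. Dividing through by -4 gives the monic gcd y - 6.

y - 6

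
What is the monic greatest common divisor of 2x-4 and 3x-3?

Euclidean algorithm in ℚ[x]:
  2x-4 = (2/3)(3x-3) + (-2)
  3x-3 = (-(3/2)x+3/2)(-2) + (0)
The last nonzero remainder is the constant -2, so the polynomials are coprime and gcd = 1.

1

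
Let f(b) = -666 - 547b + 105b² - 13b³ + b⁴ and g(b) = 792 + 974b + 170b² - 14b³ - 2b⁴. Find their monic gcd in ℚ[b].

By polynomial division,
  b⁴ - 13b³ + 105b² - 547b - 666 = (-1/2)(-2b⁴ - 14b³ + 170b² + 974b + 792) + (-20b³ + 190b² - 60b - 270)
  -2b⁴ - 14b³ + 170b² + 974b + 792 = ((1/10)b + 33/20)(-20b³ + 190b² - 60b - 270) + (-(275/2)b² + 1100b + 2475/2)
  -20b³ + 190b² - 60b - 270 = ((8/55)b - 12/55)(-(275/2)b² + 1100b + 2475/2) + (0)
Last nonzero remainder: -(275/2)b² + 1100b + 2475/2. Dividing through by -275/2 gives the monic gcd b² - 8b - 9.

-9 - 8b + b²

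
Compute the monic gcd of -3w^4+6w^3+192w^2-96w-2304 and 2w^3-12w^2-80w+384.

w^3-6w^2-40w+192

Apply the Euclidean algorithm:
  -3w^4+6w^3+192w^2-96w-2304 = (-(3/2)w-6)(2w^3-12w^2-80w+384) + (0)
Last nonzero remainder: 2w^3-12w^2-80w+384. Dividing through by 2 gives the monic gcd w^3-6w^2-40w+192.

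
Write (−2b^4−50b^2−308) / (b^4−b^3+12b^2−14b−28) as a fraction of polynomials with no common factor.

Repeated division with remainder:
  −2b^4−50b^2−308 = (−2)(b^4−b^3+12b^2−14b−28) + (−2b^3−26b^2−28b−364)
  b^4−b^3+12b^2−14b−28 = (−(1/2)b+7)(−2b^3−26b^2−28b−364) + (180b^2+2520)
  −2b^3−26b^2−28b−364 = (−(1/90)b−13/90)(180b^2+2520) + (0)
Last nonzero remainder: 180b^2+2520. Dividing through by 180 gives the monic gcd b^2+14.
Cancel b^2+14 from numerator and denominator to get the reduced form.

(−2b^2−22)/(b^2−b−2)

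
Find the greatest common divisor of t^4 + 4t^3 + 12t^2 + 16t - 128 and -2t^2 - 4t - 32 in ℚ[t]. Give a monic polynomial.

Apply the Euclidean algorithm:
  t^4 + 4t^3 + 12t^2 + 16t - 128 = (-(1/2)t^2 - t + 4)(-2t^2 - 4t - 32) + (0)
Last nonzero remainder: -2t^2 - 4t - 32. Dividing through by -2 gives the monic gcd t^2 + 2t + 16.

t^2 + 2t + 16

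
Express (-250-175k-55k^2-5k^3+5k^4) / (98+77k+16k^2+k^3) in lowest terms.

Apply the Euclidean algorithm:
  5k^4-5k^3-55k^2-175k-250 = (5k-85)(k^3+16k^2+77k+98) + (920k^2+5880k+8080)
  k^3+16k^2+77k+98 = ((1/920)k+221/21160)(920k^2+5880k+8080) + ((3600/529)k+7200/529)
  920k^2+5880k+8080 = ((12167/90)k+53429/90)((3600/529)k+7200/529) + (0)
Last nonzero remainder: (3600/529)k+7200/529. Dividing through by 3600/529 gives the monic gcd k+2.
Cancel k+2 from numerator and denominator to get the reduced form.

(-125-25k-15k^2+5k^3)/(49+14k+k^2)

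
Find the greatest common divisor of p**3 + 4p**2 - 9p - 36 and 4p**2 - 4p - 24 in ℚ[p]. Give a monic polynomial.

Apply the Euclidean algorithm:
  p**3 + 4p**2 - 9p - 36 = ((1/4)p + 5/4)(4p**2 - 4p - 24) + (2p - 6)
  4p**2 - 4p - 24 = (2p + 4)(2p - 6) + (0)
Last nonzero remainder: 2p - 6. Dividing through by 2 gives the monic gcd p - 3.

p - 3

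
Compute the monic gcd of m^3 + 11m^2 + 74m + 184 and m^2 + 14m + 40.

m + 4

Euclidean algorithm in ℚ[m]:
  m^3 + 11m^2 + 74m + 184 = (m − 3)(m^2 + 14m + 40) + (76m + 304)
  m^2 + 14m + 40 = ((1/76)m + 5/38)(76m + 304) + (0)
Last nonzero remainder: 76m + 304. Dividing through by 76 gives the monic gcd m + 4.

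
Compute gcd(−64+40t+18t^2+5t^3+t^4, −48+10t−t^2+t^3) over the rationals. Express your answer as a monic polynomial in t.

16+2t+t^2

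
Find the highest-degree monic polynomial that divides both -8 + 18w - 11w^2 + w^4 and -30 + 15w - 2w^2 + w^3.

-2 + w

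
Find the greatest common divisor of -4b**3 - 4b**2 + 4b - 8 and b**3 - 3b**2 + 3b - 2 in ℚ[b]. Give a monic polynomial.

b**2 - b + 1

Euclidean algorithm in ℚ[b]:
  -4b**3 - 4b**2 + 4b - 8 = (-4)(b**3 - 3b**2 + 3b - 2) + (-16b**2 + 16b - 16)
  b**3 - 3b**2 + 3b - 2 = (-(1/16)b + 1/8)(-16b**2 + 16b - 16) + (0)
Last nonzero remainder: -16b**2 + 16b - 16. Dividing through by -16 gives the monic gcd b**2 - b + 1.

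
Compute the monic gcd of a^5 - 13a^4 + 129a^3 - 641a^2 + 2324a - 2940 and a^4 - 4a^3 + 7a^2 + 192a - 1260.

Euclidean algorithm in ℚ[a]:
  a^5 - 13a^4 + 129a^3 - 641a^2 + 2324a - 2940 = (a - 9)(a^4 - 4a^3 + 7a^2 + 192a - 1260) + (86a^3 - 770a^2 + 5312a - 14280)
  a^4 - 4a^3 + 7a^2 + 192a - 1260 = ((1/86)a + 213/3698)(86a^3 - 770a^2 + 5312a - 14280) + (-(19260/1849)a^2 + (96300/1849)a - 808920/1849)
  86a^3 - 770a^2 + 5312a - 14280 = (-(79507/9630)a + 31433/963)(-(19260/1849)a^2 + (96300/1849)a - 808920/1849) + (0)
Last nonzero remainder: -(19260/1849)a^2 + (96300/1849)a - 808920/1849. Dividing through by -19260/1849 gives the monic gcd a^2 - 5a + 42.

a^2 - 5a + 42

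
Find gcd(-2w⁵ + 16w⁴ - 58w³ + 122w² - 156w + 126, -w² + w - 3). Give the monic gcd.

w² - w + 3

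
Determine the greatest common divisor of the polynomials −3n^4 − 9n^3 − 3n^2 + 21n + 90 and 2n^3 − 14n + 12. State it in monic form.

Apply the Euclidean algorithm:
  −3n^4 − 9n^3 − 3n^2 + 21n + 90 = (−(3/2)n − 9/2)(2n^3 − 14n + 12) + (−24n^2 − 24n + 144)
  2n^3 − 14n + 12 = (−(1/12)n + 1/12)(−24n^2 − 24n + 144) + (0)
Last nonzero remainder: −24n^2 − 24n + 144. Dividing through by −24 gives the monic gcd n^2 + n − 6.

n^2 + n − 6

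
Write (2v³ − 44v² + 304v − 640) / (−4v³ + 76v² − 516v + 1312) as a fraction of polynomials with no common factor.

(−v² + 14v − 40)/(2v² − 22v + 82)

Euclidean algorithm in ℚ[v]:
  2v³ − 44v² + 304v − 640 = (−1/2)(−4v³ + 76v² − 516v + 1312) + (−6v² + 46v + 16)
  −4v³ + 76v² − 516v + 1312 = ((2/3)v − 68/9)(−6v² + 46v + 16) + (−(1612/9)v + 12896/9)
  −6v² + 46v + 16 = ((27/806)v + 9/806)(−(1612/9)v + 12896/9) + (0)
Last nonzero remainder: −(1612/9)v + 12896/9. Dividing through by −1612/9 gives the monic gcd v − 8.
Cancel v − 8 from numerator and denominator to get the reduced form.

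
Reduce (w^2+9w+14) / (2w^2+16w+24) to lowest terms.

(w+7)/(2w+12)

Repeated division with remainder:
  w^2+9w+14 = (1/2)(2w^2+16w+24) + (w+2)
  2w^2+16w+24 = (2w+12)(w+2) + (0)
The last nonzero remainder w+2 is already monic.
Cancel w+2 from numerator and denominator to get the reduced form.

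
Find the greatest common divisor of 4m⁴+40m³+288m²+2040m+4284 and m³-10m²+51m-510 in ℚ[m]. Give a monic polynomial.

Repeated division with remainder:
  4m⁴+40m³+288m²+2040m+4284 = (4m+80)(m³-10m²+51m-510) + (884m²+45084)
  m³-10m²+51m-510 = ((1/884)m-5/442)(884m²+45084) + (0)
Last nonzero remainder: 884m²+45084. Dividing through by 884 gives the monic gcd m²+51.

m²+51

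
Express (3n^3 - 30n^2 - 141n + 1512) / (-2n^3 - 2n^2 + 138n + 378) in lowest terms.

(-3n + 24)/(2n + 6)

Repeated division with remainder:
  3n^3 - 30n^2 - 141n + 1512 = (-3/2)(-2n^3 - 2n^2 + 138n + 378) + (-33n^2 + 66n + 2079)
  -2n^3 - 2n^2 + 138n + 378 = ((2/33)n + 2/11)(-33n^2 + 66n + 2079) + (0)
Last nonzero remainder: -33n^2 + 66n + 2079. Dividing through by -33 gives the monic gcd n^2 - 2n - 63.
Cancel n^2 - 2n - 63 from numerator and denominator to get the reduced form.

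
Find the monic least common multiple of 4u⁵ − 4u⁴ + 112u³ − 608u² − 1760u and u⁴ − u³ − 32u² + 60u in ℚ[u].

Apply the Euclidean algorithm:
  4u⁵ − 4u⁴ + 112u³ − 608u² − 1760u = (4u)(u⁴ − u³ − 32u² + 60u) + (240u³ − 848u² − 1760u)
  u⁴ − u³ − 32u² + 60u = ((1/240)u + 19/1800)(240u³ − 848u² − 1760u) + (−(3536/225)u² + (3536/45)u)
  240u³ − 848u² − 1760u = (−(3375/221)u − 4950/221)(−(3536/225)u² + (3536/45)u) + (0)
Last nonzero remainder: −(3536/225)u² + (3536/45)u. Dividing through by −3536/225 gives the monic gcd u² − 5u.
Then lcm(f, g) = f·g / gcd(f, g); expanding and making the result monic gives the answer.

u⁷ + 3u⁶ + 12u⁵ − 28u⁴ − 1384u³ + 64u² + 5280u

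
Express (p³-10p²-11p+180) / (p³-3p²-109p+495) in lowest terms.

Repeated division with remainder:
  p³-10p²-11p+180 = (p³-3p²-109p+495) + (-7p²+98p-315)
  p³-3p²-109p+495 = (-(1/7)p-11/7)(-7p²+98p-315) + (0)
Last nonzero remainder: -7p²+98p-315. Dividing through by -7 gives the monic gcd p²-14p+45.
Cancel p²-14p+45 from numerator and denominator to get the reduced form.

(p+4)/(p+11)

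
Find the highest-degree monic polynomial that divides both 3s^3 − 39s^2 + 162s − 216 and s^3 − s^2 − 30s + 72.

Repeated division with remainder:
  3s^3 − 39s^2 + 162s − 216 = (3)(s^3 − s^2 − 30s + 72) + (−36s^2 + 252s − 432)
  s^3 − s^2 − 30s + 72 = (−(1/36)s − 1/6)(−36s^2 + 252s − 432) + (0)
Last nonzero remainder: −36s^2 + 252s − 432. Dividing through by −36 gives the monic gcd s^2 − 7s + 12.

s^2 − 7s + 12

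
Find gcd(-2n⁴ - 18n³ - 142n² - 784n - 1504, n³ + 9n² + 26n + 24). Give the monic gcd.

n + 4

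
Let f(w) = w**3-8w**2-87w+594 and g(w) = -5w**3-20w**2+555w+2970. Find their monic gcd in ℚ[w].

w**2-2w-99

Euclidean algorithm in ℚ[w]:
  w**3-8w**2-87w+594 = (-1/5)(-5w**3-20w**2+555w+2970) + (-12w**2+24w+1188)
  -5w**3-20w**2+555w+2970 = ((5/12)w+5/2)(-12w**2+24w+1188) + (0)
Last nonzero remainder: -12w**2+24w+1188. Dividing through by -12 gives the monic gcd w**2-2w-99.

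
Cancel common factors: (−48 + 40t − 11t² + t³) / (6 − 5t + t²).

Apply the Euclidean algorithm:
  t³ − 11t² + 40t − 48 = (t − 6)(t² − 5t + 6) + (4t − 12)
  t² − 5t + 6 = ((1/4)t − 1/2)(4t − 12) + (0)
Last nonzero remainder: 4t − 12. Dividing through by 4 gives the monic gcd t − 3.
Cancel t − 3 from numerator and denominator to get the reduced form.

(16 − 8t + t²)/(−2 + t)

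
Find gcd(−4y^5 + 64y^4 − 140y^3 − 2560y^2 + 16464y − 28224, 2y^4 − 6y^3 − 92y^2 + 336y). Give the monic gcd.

y^3 − 3y^2 − 46y + 168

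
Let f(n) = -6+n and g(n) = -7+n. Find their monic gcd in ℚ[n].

1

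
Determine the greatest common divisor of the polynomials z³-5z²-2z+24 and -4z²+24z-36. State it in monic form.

By polynomial division,
  z³-5z²-2z+24 = (-(1/4)z-1/4)(-4z²+24z-36) + (-5z+15)
  -4z²+24z-36 = ((4/5)z-12/5)(-5z+15) + (0)
Last nonzero remainder: -5z+15. Dividing through by -5 gives the monic gcd z-3.

z-3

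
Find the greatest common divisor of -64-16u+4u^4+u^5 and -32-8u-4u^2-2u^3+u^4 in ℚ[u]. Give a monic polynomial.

8+4u+2u^2+u^3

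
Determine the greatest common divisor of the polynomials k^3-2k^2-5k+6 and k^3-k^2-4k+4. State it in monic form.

k^2+k-2

By polynomial division,
  k^3-2k^2-5k+6 = (k^3-k^2-4k+4) + (-k^2-k+2)
  k^3-k^2-4k+4 = (-k+2)(-k^2-k+2) + (0)
Last nonzero remainder: -k^2-k+2. Dividing through by -1 gives the monic gcd k^2+k-2.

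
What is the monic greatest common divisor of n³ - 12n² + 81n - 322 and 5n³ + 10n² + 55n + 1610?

Apply the Euclidean algorithm:
  n³ - 12n² + 81n - 322 = (1/5)(5n³ + 10n² + 55n + 1610) + (-14n² + 70n - 644)
  5n³ + 10n² + 55n + 1610 = (-(5/14)n - 5/2)(-14n² + 70n - 644) + (0)
Last nonzero remainder: -14n² + 70n - 644. Dividing through by -14 gives the monic gcd n² - 5n + 46.

n² - 5n + 46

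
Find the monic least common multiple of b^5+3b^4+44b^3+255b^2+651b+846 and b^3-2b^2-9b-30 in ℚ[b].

Repeated division with remainder:
  b^5+3b^4+44b^3+255b^2+651b+846 = (b^2+5b+63)(b^3-2b^2-9b-30) + (456b^2+1368b+2736)
  b^3-2b^2-9b-30 = ((1/456)b-5/456)(456b^2+1368b+2736) + (0)
Last nonzero remainder: 456b^2+1368b+2736. Dividing through by 456 gives the monic gcd b^2+3b+6.
Then lcm(f, g) = f·g / gcd(f, g); expanding and making the result monic gives the answer.

b^6-2b^5+29b^4+35b^3-624b^2-2409b-4230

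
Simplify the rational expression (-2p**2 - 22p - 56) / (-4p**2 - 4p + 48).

By polynomial division,
  -2p**2 - 22p - 56 = (1/2)(-4p**2 - 4p + 48) + (-20p - 80)
  -4p**2 - 4p + 48 = ((1/5)p - 3/5)(-20p - 80) + (0)
Last nonzero remainder: -20p - 80. Dividing through by -20 gives the monic gcd p + 4.
Cancel p + 4 from numerator and denominator to get the reduced form.

(p + 7)/(2p - 6)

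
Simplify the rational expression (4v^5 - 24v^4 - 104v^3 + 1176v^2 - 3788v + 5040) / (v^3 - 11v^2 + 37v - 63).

(4v^3 - 8v^2 - 172v + 560)/(v - 7)

Euclidean algorithm in ℚ[v]:
  4v^5 - 24v^4 - 104v^3 + 1176v^2 - 3788v + 5040 = (4v^2 + 20v - 32)(v^3 - 11v^2 + 37v - 63) + (336v^2 - 1344v + 3024)
  v^3 - 11v^2 + 37v - 63 = ((1/336)v - 1/48)(336v^2 - 1344v + 3024) + (0)
Last nonzero remainder: 336v^2 - 1344v + 3024. Dividing through by 336 gives the monic gcd v^2 - 4v + 9.
Cancel v^2 - 4v + 9 from numerator and denominator to get the reduced form.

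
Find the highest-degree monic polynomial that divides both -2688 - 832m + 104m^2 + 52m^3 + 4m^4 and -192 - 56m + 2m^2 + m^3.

24 + 10m + m^2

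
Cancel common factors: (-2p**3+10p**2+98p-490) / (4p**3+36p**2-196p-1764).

Apply the Euclidean algorithm:
  -2p**3+10p**2+98p-490 = (-1/2)(4p**3+36p**2-196p-1764) + (28p**2-1372)
  4p**3+36p**2-196p-1764 = ((1/7)p+9/7)(28p**2-1372) + (0)
Last nonzero remainder: 28p**2-1372. Dividing through by 28 gives the monic gcd p**2-49.
Cancel p**2-49 from numerator and denominator to get the reduced form.

(-p+5)/(2p+18)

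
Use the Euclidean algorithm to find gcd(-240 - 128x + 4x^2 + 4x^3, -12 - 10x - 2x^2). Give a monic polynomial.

2 + x

Euclidean algorithm in ℚ[x]:
  4x^3 + 4x^2 - 128x - 240 = (-2x + 8)(-2x^2 - 10x - 12) + (-72x - 144)
  -2x^2 - 10x - 12 = ((1/36)x + 1/12)(-72x - 144) + (0)
Last nonzero remainder: -72x - 144. Dividing through by -72 gives the monic gcd x + 2.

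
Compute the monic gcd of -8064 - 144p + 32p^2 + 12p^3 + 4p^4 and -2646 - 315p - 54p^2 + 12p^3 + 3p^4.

-42 + p + p^2

By polynomial division,
  4p^4 + 12p^3 + 32p^2 - 144p - 8064 = (4/3)(3p^4 + 12p^3 - 54p^2 - 315p - 2646) + (-4p^3 + 104p^2 + 276p - 4536)
  3p^4 + 12p^3 - 54p^2 - 315p - 2646 = (-(3/4)p - 45/2)(-4p^3 + 104p^2 + 276p - 4536) + (2493p^2 + 2493p - 104706)
  -4p^3 + 104p^2 + 276p - 4536 = (-(4/2493)p + 12/277)(2493p^2 + 2493p - 104706) + (0)
Last nonzero remainder: 2493p^2 + 2493p - 104706. Dividing through by 2493 gives the monic gcd p^2 + p - 42.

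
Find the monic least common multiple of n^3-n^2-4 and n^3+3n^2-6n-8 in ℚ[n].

n^5+4n^4-n^3-8n^2-20n-16

Apply the Euclidean algorithm:
  n^3-n^2-4 = (n^3+3n^2-6n-8) + (-4n^2+6n+4)
  n^3+3n^2-6n-8 = (-(1/4)n-9/8)(-4n^2+6n+4) + ((7/4)n-7/2)
  -4n^2+6n+4 = (-(16/7)n-8/7)((7/4)n-7/2) + (0)
Last nonzero remainder: (7/4)n-7/2. Dividing through by 7/4 gives the monic gcd n-2.
Then lcm(f, g) = f·g / gcd(f, g); expanding and making the result monic gives the answer.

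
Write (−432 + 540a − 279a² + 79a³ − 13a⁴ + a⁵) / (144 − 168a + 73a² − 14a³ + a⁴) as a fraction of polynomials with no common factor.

(−48 + 28a − 7a² + a³)/(16 − 8a + a²)

Euclidean algorithm in ℚ[a]:
  a⁵ − 13a⁴ + 79a³ − 279a² + 540a − 432 = (a + 1)(a⁴ − 14a³ + 73a² − 168a + 144) + (20a³ − 184a² + 564a − 576)
  a⁴ − 14a³ + 73a² − 168a + 144 = ((1/20)a − 6/25)(20a³ − 184a² + 564a − 576) + ((16/25)a² − (96/25)a + 144/25)
  20a³ − 184a² + 564a − 576 = ((125/4)a − 100)((16/25)a² − (96/25)a + 144/25) + (0)
Last nonzero remainder: (16/25)a² − (96/25)a + 144/25. Dividing through by 16/25 gives the monic gcd a² − 6a + 9.
Cancel a² − 6a + 9 from numerator and denominator to get the reduced form.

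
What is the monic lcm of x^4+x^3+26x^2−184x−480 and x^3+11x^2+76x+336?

x^5+8x^4+33x^3−2x^2−1768x−3360

Euclidean algorithm in ℚ[x]:
  x^4+x^3+26x^2−184x−480 = (x−10)(x^3+11x^2+76x+336) + (60x^2+240x+2880)
  x^3+11x^2+76x+336 = ((1/60)x+7/60)(60x^2+240x+2880) + (0)
Last nonzero remainder: 60x^2+240x+2880. Dividing through by 60 gives the monic gcd x^2+4x+48.
Then lcm(f, g) = f·g / gcd(f, g); expanding and making the result monic gives the answer.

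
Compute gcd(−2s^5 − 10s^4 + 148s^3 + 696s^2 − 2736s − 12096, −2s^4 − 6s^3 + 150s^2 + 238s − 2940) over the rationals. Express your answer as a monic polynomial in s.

s^2 + s − 42

Apply the Euclidean algorithm:
  −2s^5 − 10s^4 + 148s^3 + 696s^2 − 2736s − 12096 = (s + 2)(−2s^4 − 6s^3 + 150s^2 + 238s − 2940) + (10s^3 + 158s^2 − 272s − 6216)
  −2s^4 − 6s^3 + 150s^2 + 238s − 2940 = (−(1/5)s + 64/25)(10s^3 + 158s^2 − 272s − 6216) + (−(7722/25)s^2 − (7722/25)s + 324324/25)
  10s^3 + 158s^2 − 272s − 6216 = (−(125/3861)s − 1850/3861)(−(7722/25)s^2 − (7722/25)s + 324324/25) + (0)
Last nonzero remainder: −(7722/25)s^2 − (7722/25)s + 324324/25. Dividing through by −7722/25 gives the monic gcd s^2 + s − 42.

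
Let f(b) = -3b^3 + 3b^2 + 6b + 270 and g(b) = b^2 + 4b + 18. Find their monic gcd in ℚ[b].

b^2 + 4b + 18

Repeated division with remainder:
  -3b^3 + 3b^2 + 6b + 270 = (-3b + 15)(b^2 + 4b + 18) + (0)
The last nonzero remainder b^2 + 4b + 18 is already monic.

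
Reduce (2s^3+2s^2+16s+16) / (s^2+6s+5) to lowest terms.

Repeated division with remainder:
  2s^3+2s^2+16s+16 = (2s-10)(s^2+6s+5) + (66s+66)
  s^2+6s+5 = ((1/66)s+5/66)(66s+66) + (0)
Last nonzero remainder: 66s+66. Dividing through by 66 gives the monic gcd s+1.
Cancel s+1 from numerator and denominator to get the reduced form.

(2s^2+16)/(s+5)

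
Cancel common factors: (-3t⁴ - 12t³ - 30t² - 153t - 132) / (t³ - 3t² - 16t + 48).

(-3t³ - 30t - 33)/(t² - 7t + 12)

Repeated division with remainder:
  -3t⁴ - 12t³ - 30t² - 153t - 132 = (-3t - 21)(t³ - 3t² - 16t + 48) + (-141t² - 345t + 876)
  t³ - 3t² - 16t + 48 = (-(1/141)t + 256/6627)(-141t² - 345t + 876) + ((7820/2209)t + 31280/2209)
  -141t² - 345t + 876 = (-(311469/7820)t + 483771/7820)((7820/2209)t + 31280/2209) + (0)
Last nonzero remainder: (7820/2209)t + 31280/2209. Dividing through by 7820/2209 gives the monic gcd t + 4.
Cancel t + 4 from numerator and denominator to get the reduced form.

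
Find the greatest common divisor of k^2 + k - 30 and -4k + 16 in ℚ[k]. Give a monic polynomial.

1

By polynomial division,
  k^2 + k - 30 = (-(1/4)k - 5/4)(-4k + 16) + (-10)
  -4k + 16 = ((2/5)k - 8/5)(-10) + (0)
The last nonzero remainder is the constant -10, so the polynomials are coprime and gcd = 1.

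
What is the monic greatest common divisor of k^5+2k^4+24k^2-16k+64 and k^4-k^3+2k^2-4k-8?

k^2+4

By polynomial division,
  k^5+2k^4+24k^2-16k+64 = (k+3)(k^4-k^3+2k^2-4k-8) + (k^3+22k^2+4k+88)
  k^4-k^3+2k^2-4k-8 = (k-23)(k^3+22k^2+4k+88) + (504k^2+2016)
  k^3+22k^2+4k+88 = ((1/504)k+11/252)(504k^2+2016) + (0)
Last nonzero remainder: 504k^2+2016. Dividing through by 504 gives the monic gcd k^2+4.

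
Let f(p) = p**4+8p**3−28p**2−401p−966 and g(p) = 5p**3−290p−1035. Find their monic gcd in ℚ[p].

p**2+9p+23

Euclidean algorithm in ℚ[p]:
  p**4+8p**3−28p**2−401p−966 = ((1/5)p+8/5)(5p**3−290p−1035) + (30p**2+270p+690)
  5p**3−290p−1035 = ((1/6)p−3/2)(30p**2+270p+690) + (0)
Last nonzero remainder: 30p**2+270p+690. Dividing through by 30 gives the monic gcd p**2+9p+23.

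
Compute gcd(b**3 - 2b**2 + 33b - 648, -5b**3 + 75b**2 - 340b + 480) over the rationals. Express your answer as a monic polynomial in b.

Apply the Euclidean algorithm:
  b**3 - 2b**2 + 33b - 648 = (-1/5)(-5b**3 + 75b**2 - 340b + 480) + (13b**2 - 35b - 552)
  -5b**3 + 75b**2 - 340b + 480 = (-(5/13)b + 800/169)(13b**2 - 35b - 552) + (-(65340/169)b + 522720/169)
  13b**2 - 35b - 552 = (-(2197/65340)b - 3887/21780)(-(65340/169)b + 522720/169) + (0)
Last nonzero remainder: -(65340/169)b + 522720/169. Dividing through by -65340/169 gives the monic gcd b - 8.

b - 8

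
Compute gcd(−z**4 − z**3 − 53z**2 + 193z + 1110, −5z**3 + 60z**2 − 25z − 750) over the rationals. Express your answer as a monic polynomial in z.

z**2 − 2z − 15

Repeated division with remainder:
  −z**4 − z**3 − 53z**2 + 193z + 1110 = ((1/5)z + 13/5)(−5z**3 + 60z**2 − 25z − 750) + (−204z**2 + 408z + 3060)
  −5z**3 + 60z**2 − 25z − 750 = ((5/204)z − 25/102)(−204z**2 + 408z + 3060) + (0)
Last nonzero remainder: −204z**2 + 408z + 3060. Dividing through by −204 gives the monic gcd z**2 − 2z − 15.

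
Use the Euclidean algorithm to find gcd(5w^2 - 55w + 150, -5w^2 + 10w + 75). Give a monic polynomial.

w - 5

Apply the Euclidean algorithm:
  5w^2 - 55w + 150 = (-1)(-5w^2 + 10w + 75) + (-45w + 225)
  -5w^2 + 10w + 75 = ((1/9)w + 1/3)(-45w + 225) + (0)
Last nonzero remainder: -45w + 225. Dividing through by -45 gives the monic gcd w - 5.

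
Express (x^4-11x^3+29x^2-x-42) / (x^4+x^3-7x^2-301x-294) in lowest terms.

Euclidean algorithm in ℚ[x]:
  x^4-11x^3+29x^2-x-42 = (x^4+x^3-7x^2-301x-294) + (-12x^3+36x^2+300x+252)
  x^4+x^3-7x^2-301x-294 = (-(1/12)x-1/3)(-12x^3+36x^2+300x+252) + (30x^2-180x-210)
  -12x^3+36x^2+300x+252 = (-(2/5)x-6/5)(30x^2-180x-210) + (0)
Last nonzero remainder: 30x^2-180x-210. Dividing through by 30 gives the monic gcd x^2-6x-7.
Cancel x^2-6x-7 from numerator and denominator to get the reduced form.

(x^2-5x+6)/(x^2+7x+42)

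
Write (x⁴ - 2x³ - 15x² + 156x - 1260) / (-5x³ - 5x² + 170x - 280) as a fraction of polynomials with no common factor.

(-x³ + 9x² - 48x + 180)/(5x² - 30x + 40)

Repeated division with remainder:
  x⁴ - 2x³ - 15x² + 156x - 1260 = (-(1/5)x + 3/5)(-5x³ - 5x² + 170x - 280) + (22x² - 2x - 1092)
  -5x³ - 5x² + 170x - 280 = (-(5/22)x - 30/121)(22x² - 2x - 1092) + (-(9520/121)x - 66640/121)
  22x² - 2x - 1092 = (-(1331/4760)x + 4719/2380)(-(9520/121)x - 66640/121) + (0)
Last nonzero remainder: -(9520/121)x - 66640/121. Dividing through by -9520/121 gives the monic gcd x + 7.
Cancel x + 7 from numerator and denominator to get the reduced form.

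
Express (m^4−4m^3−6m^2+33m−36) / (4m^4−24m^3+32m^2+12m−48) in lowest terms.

Euclidean algorithm in ℚ[m]:
  m^4−4m^3−6m^2+33m−36 = (1/4)(4m^4−24m^3+32m^2+12m−48) + (2m^3−14m^2+30m−24)
  4m^4−24m^3+32m^2+12m−48 = (2m+2)(2m^3−14m^2+30m−24) + (0)
Last nonzero remainder: 2m^3−14m^2+30m−24. Dividing through by 2 gives the monic gcd m^3−7m^2+15m−12.
Cancel m^3−7m^2+15m−12 from numerator and denominator to get the reduced form.

(m+3)/(4m+4)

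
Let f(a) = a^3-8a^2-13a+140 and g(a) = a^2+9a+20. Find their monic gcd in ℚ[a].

Apply the Euclidean algorithm:
  a^3-8a^2-13a+140 = (a-17)(a^2+9a+20) + (120a+480)
  a^2+9a+20 = ((1/120)a+1/24)(120a+480) + (0)
Last nonzero remainder: 120a+480. Dividing through by 120 gives the monic gcd a+4.

a+4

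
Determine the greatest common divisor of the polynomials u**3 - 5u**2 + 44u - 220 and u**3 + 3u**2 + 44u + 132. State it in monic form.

Repeated division with remainder:
  u**3 - 5u**2 + 44u - 220 = (u**3 + 3u**2 + 44u + 132) + (-8u**2 - 352)
  u**3 + 3u**2 + 44u + 132 = (-(1/8)u - 3/8)(-8u**2 - 352) + (0)
Last nonzero remainder: -8u**2 - 352. Dividing through by -8 gives the monic gcd u**2 + 44.

u**2 + 44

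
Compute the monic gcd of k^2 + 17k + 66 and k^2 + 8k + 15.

1

Repeated division with remainder:
  k^2 + 17k + 66 = (k^2 + 8k + 15) + (9k + 51)
  k^2 + 8k + 15 = ((1/9)k + 7/27)(9k + 51) + (16/9)
  9k + 51 = ((81/16)k + 459/16)(16/9) + (0)
The last nonzero remainder is the constant 16/9, so the polynomials are coprime and gcd = 1.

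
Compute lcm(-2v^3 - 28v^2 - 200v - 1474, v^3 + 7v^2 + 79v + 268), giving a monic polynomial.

Euclidean algorithm in ℚ[v]:
  -2v^3 - 28v^2 - 200v - 1474 = (-2)(v^3 + 7v^2 + 79v + 268) + (-14v^2 - 42v - 938)
  v^3 + 7v^2 + 79v + 268 = (-(1/14)v - 2/7)(-14v^2 - 42v - 938) + (0)
Last nonzero remainder: -14v^2 - 42v - 938. Dividing through by -14 gives the monic gcd v^2 + 3v + 67.
Then lcm(f, g) = f·g / gcd(f, g); expanding and making the result monic gives the answer.

v^4 + 18v^3 + 156v^2 + 1137v + 2948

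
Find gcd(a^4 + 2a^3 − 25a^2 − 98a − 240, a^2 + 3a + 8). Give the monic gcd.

a^2 + 3a + 8

Repeated division with remainder:
  a^4 + 2a^3 − 25a^2 − 98a − 240 = (a^2 − a − 30)(a^2 + 3a + 8) + (0)
The last nonzero remainder a^2 + 3a + 8 is already monic.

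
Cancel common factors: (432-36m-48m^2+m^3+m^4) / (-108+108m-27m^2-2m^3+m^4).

Repeated division with remainder:
  m^4+m^3-48m^2-36m+432 = (m^4-2m^3-27m^2+108m-108) + (3m^3-21m^2-144m+540)
  m^4-2m^3-27m^2+108m-108 = ((1/3)m+5/3)(3m^3-21m^2-144m+540) + (56m^2+168m-1008)
  3m^3-21m^2-144m+540 = ((3/56)m-15/28)(56m^2+168m-1008) + (0)
Last nonzero remainder: 56m^2+168m-1008. Dividing through by 56 gives the monic gcd m^2+3m-18.
Cancel m^2+3m-18 from numerator and denominator to get the reduced form.

(-24-2m+m^2)/(6-5m+m^2)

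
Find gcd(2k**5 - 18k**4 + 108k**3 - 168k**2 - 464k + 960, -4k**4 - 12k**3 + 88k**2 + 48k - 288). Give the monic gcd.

k**3 - 3k**2 - 4k + 12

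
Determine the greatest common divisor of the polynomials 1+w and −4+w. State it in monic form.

1

Repeated division with remainder:
  w+1 = (w−4) + (5)
  w−4 = ((1/5)w−4/5)(5) + (0)
The last nonzero remainder is the constant 5, so the polynomials are coprime and gcd = 1.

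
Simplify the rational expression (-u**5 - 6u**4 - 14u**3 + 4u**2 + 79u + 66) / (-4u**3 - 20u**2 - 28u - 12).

(u**3 + 2u**2 + 3u - 22)/(4u + 4)

Apply the Euclidean algorithm:
  -u**5 - 6u**4 - 14u**3 + 4u**2 + 79u + 66 = ((1/4)u**2 + (1/4)u + 1/2)(-4u**3 - 20u**2 - 28u - 12) + (24u**2 + 96u + 72)
  -4u**3 - 20u**2 - 28u - 12 = (-(1/6)u - 1/6)(24u**2 + 96u + 72) + (0)
Last nonzero remainder: 24u**2 + 96u + 72. Dividing through by 24 gives the monic gcd u**2 + 4u + 3.
Cancel u**2 + 4u + 3 from numerator and denominator to get the reduced form.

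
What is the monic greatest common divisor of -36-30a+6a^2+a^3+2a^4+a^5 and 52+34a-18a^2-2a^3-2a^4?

Apply the Euclidean algorithm:
  a^5+2a^4+a^3+6a^2-30a-36 = (-(1/2)a-1/2)(-2a^4-2a^3-18a^2+34a+52) + (-9a^3+14a^2+13a-10)
  -2a^4-2a^3-18a^2+34a+52 = ((2/9)a+46/81)(-9a^3+14a^2+13a-10) + (-(2336/81)a^2+(2336/81)a+4672/81)
  -9a^3+14a^2+13a-10 = ((729/2336)a-405/2336)(-(2336/81)a^2+(2336/81)a+4672/81) + (0)
Last nonzero remainder: -(2336/81)a^2+(2336/81)a+4672/81. Dividing through by -2336/81 gives the monic gcd a^2-a-2.

-2-a+a^2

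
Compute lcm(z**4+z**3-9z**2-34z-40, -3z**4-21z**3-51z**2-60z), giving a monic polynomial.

Repeated division with remainder:
  z**4+z**3-9z**2-34z-40 = (-1/3)(-3z**4-21z**3-51z**2-60z) + (-6z**3-26z**2-54z-40)
  -3z**4-21z**3-51z**2-60z = ((1/2)z+4/3)(-6z**3-26z**2-54z-40) + ((32/3)z**2+32z+160/3)
  -6z**3-26z**2-54z-40 = (-(9/16)z-3/4)((32/3)z**2+32z+160/3) + (0)
Last nonzero remainder: (32/3)z**2+32z+160/3. Dividing through by 32/3 gives the monic gcd z**2+3z+5.
Then lcm(f, g) = f·g / gcd(f, g); expanding and making the result monic gives the answer.

z**6+5z**5-5z**4-70z**3-176z**2-160z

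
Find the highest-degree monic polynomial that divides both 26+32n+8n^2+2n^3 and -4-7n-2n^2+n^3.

1+n

Euclidean algorithm in ℚ[n]:
  2n^3+8n^2+32n+26 = (2)(n^3-2n^2-7n-4) + (12n^2+46n+34)
  n^3-2n^2-7n-4 = ((1/12)n-35/72)(12n^2+46n+34) + ((451/36)n+451/36)
  12n^2+46n+34 = ((432/451)n+1224/451)((451/36)n+451/36) + (0)
Last nonzero remainder: (451/36)n+451/36. Dividing through by 451/36 gives the monic gcd n+1.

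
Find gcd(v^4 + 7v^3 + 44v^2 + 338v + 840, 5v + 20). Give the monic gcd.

Apply the Euclidean algorithm:
  v^4 + 7v^3 + 44v^2 + 338v + 840 = ((1/5)v^3 + (3/5)v^2 + (32/5)v + 42)(5v + 20) + (0)
Last nonzero remainder: 5v + 20. Dividing through by 5 gives the monic gcd v + 4.

v + 4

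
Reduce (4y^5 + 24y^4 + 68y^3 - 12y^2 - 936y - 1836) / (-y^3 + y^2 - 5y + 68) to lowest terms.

(-4y^3 - 12y^2 + 36y + 108)/(y - 4)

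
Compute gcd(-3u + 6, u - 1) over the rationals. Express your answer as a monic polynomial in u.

1

Euclidean algorithm in ℚ[u]:
  -3u + 6 = (-3)(u - 1) + (3)
  u - 1 = ((1/3)u - 1/3)(3) + (0)
The last nonzero remainder is the constant 3, so the polynomials are coprime and gcd = 1.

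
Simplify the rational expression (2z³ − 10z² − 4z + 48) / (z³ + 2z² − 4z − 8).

(2z² − 14z + 24)/(z² − 4)

Repeated division with remainder:
  2z³ − 10z² − 4z + 48 = (2)(z³ + 2z² − 4z − 8) + (−14z² + 4z + 64)
  z³ + 2z² − 4z − 8 = (−(1/14)z − 8/49)(−14z² + 4z + 64) + ((60/49)z + 120/49)
  −14z² + 4z + 64 = (−(343/30)z + 392/15)((60/49)z + 120/49) + (0)
Last nonzero remainder: (60/49)z + 120/49. Dividing through by 60/49 gives the monic gcd z + 2.
Cancel z + 2 from numerator and denominator to get the reduced form.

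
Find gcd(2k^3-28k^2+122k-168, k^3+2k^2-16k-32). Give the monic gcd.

k-4

Repeated division with remainder:
  2k^3-28k^2+122k-168 = (2)(k^3+2k^2-16k-32) + (-32k^2+154k-104)
  k^3+2k^2-16k-32 = (-(1/32)k-109/512)(-32k^2+154k-104) + ((3465/256)k-3465/64)
  -32k^2+154k-104 = (-(8192/3465)k+6656/3465)((3465/256)k-3465/64) + (0)
Last nonzero remainder: (3465/256)k-3465/64. Dividing through by 3465/256 gives the monic gcd k-4.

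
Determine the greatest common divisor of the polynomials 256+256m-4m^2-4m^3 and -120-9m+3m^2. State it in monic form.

-8+m

Euclidean algorithm in ℚ[m]:
  -4m^3-4m^2+256m+256 = (-(4/3)m-16/3)(3m^2-9m-120) + (48m-384)
  3m^2-9m-120 = ((1/16)m+5/16)(48m-384) + (0)
Last nonzero remainder: 48m-384. Dividing through by 48 gives the monic gcd m-8.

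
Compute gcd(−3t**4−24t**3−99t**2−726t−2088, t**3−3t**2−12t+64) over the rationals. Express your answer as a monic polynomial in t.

t+4

Euclidean algorithm in ℚ[t]:
  −3t**4−24t**3−99t**2−726t−2088 = (−3t−33)(t**3−3t**2−12t+64) + (−234t**2−930t+24)
  t**3−3t**2−12t+64 = (−(1/234)t+136/4563)(−234t**2−930t+24) + ((24064/1521)t+96256/1521)
  −234t**2−930t+24 = (−(177957/12032)t+4563/12032)((24064/1521)t+96256/1521) + (0)
Last nonzero remainder: (24064/1521)t+96256/1521. Dividing through by 24064/1521 gives the monic gcd t+4.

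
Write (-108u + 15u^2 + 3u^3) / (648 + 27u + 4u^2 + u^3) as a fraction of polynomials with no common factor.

(-12u + 3u^2)/(72 - 5u + u^2)

Repeated division with remainder:
  3u^3 + 15u^2 - 108u = (3)(u^3 + 4u^2 + 27u + 648) + (3u^2 - 189u - 1944)
  u^3 + 4u^2 + 27u + 648 = ((1/3)u + 67/3)(3u^2 - 189u - 1944) + (4896u + 44064)
  3u^2 - 189u - 1944 = ((1/1632)u - 3/68)(4896u + 44064) + (0)
Last nonzero remainder: 4896u + 44064. Dividing through by 4896 gives the monic gcd u + 9.
Cancel u + 9 from numerator and denominator to get the reduced form.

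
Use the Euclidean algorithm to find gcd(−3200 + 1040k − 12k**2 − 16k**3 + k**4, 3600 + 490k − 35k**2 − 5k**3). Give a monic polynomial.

−80 − 2k + k**2

Euclidean algorithm in ℚ[k]:
  k**4 − 16k**3 − 12k**2 + 1040k − 3200 = (−(1/5)k + 23/5)(−5k**3 − 35k**2 + 490k + 3600) + (247k**2 − 494k − 19760)
  −5k**3 − 35k**2 + 490k + 3600 = (−(5/247)k − 45/247)(247k**2 − 494k − 19760) + (0)
Last nonzero remainder: 247k**2 − 494k − 19760. Dividing through by 247 gives the monic gcd k**2 − 2k − 80.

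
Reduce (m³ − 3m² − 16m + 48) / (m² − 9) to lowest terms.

By polynomial division,
  m³ − 3m² − 16m + 48 = (m − 3)(m² − 9) + (−7m + 21)
  m² − 9 = (−(1/7)m − 3/7)(−7m + 21) + (0)
Last nonzero remainder: −7m + 21. Dividing through by −7 gives the monic gcd m − 3.
Cancel m − 3 from numerator and denominator to get the reduced form.

(m² − 16)/(m + 3)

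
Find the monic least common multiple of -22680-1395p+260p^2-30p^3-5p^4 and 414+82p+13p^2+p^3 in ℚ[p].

208656+30978p+3260p^2+347p^3+18p^4+10p^5+p^6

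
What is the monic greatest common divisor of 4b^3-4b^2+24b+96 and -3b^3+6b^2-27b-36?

By polynomial division,
  4b^3-4b^2+24b+96 = (-4/3)(-3b^3+6b^2-27b-36) + (4b^2-12b+48)
  -3b^3+6b^2-27b-36 = (-(3/4)b-3/4)(4b^2-12b+48) + (0)
Last nonzero remainder: 4b^2-12b+48. Dividing through by 4 gives the monic gcd b^2-3b+12.

b^2-3b+12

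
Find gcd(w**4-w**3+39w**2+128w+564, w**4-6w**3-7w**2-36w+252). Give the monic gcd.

w**2+4w+12

Apply the Euclidean algorithm:
  w**4-w**3+39w**2+128w+564 = (w**4-6w**3-7w**2-36w+252) + (5w**3+46w**2+164w+312)
  w**4-6w**3-7w**2-36w+252 = ((1/5)w-76/25)(5w**3+46w**2+164w+312) + ((2501/25)w**2+(10004/25)w+30012/25)
  5w**3+46w**2+164w+312 = ((125/2501)w+650/2501)((2501/25)w**2+(10004/25)w+30012/25) + (0)
Last nonzero remainder: (2501/25)w**2+(10004/25)w+30012/25. Dividing through by 2501/25 gives the monic gcd w**2+4w+12.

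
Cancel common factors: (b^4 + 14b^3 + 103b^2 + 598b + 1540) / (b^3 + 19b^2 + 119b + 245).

Apply the Euclidean algorithm:
  b^4 + 14b^3 + 103b^2 + 598b + 1540 = (b - 5)(b^3 + 19b^2 + 119b + 245) + (79b^2 + 948b + 2765)
  b^3 + 19b^2 + 119b + 245 = ((1/79)b + 7/79)(79b^2 + 948b + 2765) + (0)
Last nonzero remainder: 79b^2 + 948b + 2765. Dividing through by 79 gives the monic gcd b^2 + 12b + 35.
Cancel b^2 + 12b + 35 from numerator and denominator to get the reduced form.

(b^2 + 2b + 44)/(b + 7)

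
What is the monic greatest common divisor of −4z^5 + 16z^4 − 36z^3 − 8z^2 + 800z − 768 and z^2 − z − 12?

z^2 − z − 12

By polynomial division,
  −4z^5 + 16z^4 − 36z^3 − 8z^2 + 800z − 768 = (−4z^3 + 12z^2 − 72z + 64)(z^2 − z − 12) + (0)
The last nonzero remainder z^2 − z − 12 is already monic.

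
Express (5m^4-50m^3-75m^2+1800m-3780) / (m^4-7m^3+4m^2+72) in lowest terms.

Apply the Euclidean algorithm:
  5m^4-50m^3-75m^2+1800m-3780 = (5)(m^4-7m^3+4m^2+72) + (-15m^3-95m^2+1800m-4140)
  m^4-7m^3+4m^2+72 = (-(1/15)m+8/9)(-15m^3-95m^2+1800m-4140) + ((1876/9)m^2-1876m+3752)
  -15m^3-95m^2+1800m-4140 = (-(135/1876)m-1035/938)((1876/9)m^2-1876m+3752) + (0)
Last nonzero remainder: (1876/9)m^2-1876m+3752. Dividing through by 1876/9 gives the monic gcd m^2-9m+18.
Cancel m^2-9m+18 from numerator and denominator to get the reduced form.

(5m^2-5m-210)/(m^2+2m+4)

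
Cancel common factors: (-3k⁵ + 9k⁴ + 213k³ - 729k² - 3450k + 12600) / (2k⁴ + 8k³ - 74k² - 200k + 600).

(-3k³ + 9k² + 138k - 504)/(2k² + 8k - 24)

By polynomial division,
  -3k⁵ + 9k⁴ + 213k³ - 729k² - 3450k + 12600 = (-(3/2)k + 21/2)(2k⁴ + 8k³ - 74k² - 200k + 600) + (18k³ - 252k² - 450k + 6300)
  2k⁴ + 8k³ - 74k² - 200k + 600 = ((1/9)k + 2)(18k³ - 252k² - 450k + 6300) + (480k² - 12000)
  18k³ - 252k² - 450k + 6300 = ((3/80)k - 21/40)(480k² - 12000) + (0)
Last nonzero remainder: 480k² - 12000. Dividing through by 480 gives the monic gcd k² - 25.
Cancel k² - 25 from numerator and denominator to get the reduced form.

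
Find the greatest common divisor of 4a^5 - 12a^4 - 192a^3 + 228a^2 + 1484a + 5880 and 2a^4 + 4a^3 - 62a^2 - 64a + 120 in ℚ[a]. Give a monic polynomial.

a^2 + a - 30

Apply the Euclidean algorithm:
  4a^5 - 12a^4 - 192a^3 + 228a^2 + 1484a + 5880 = (2a - 10)(2a^4 + 4a^3 - 62a^2 - 64a + 120) + (-28a^3 - 264a^2 + 604a + 7080)
  2a^4 + 4a^3 - 62a^2 - 64a + 120 = (-(1/14)a + 26/49)(-28a^3 - 264a^2 + 604a + 7080) + ((5940/49)a^2 + (5940/49)a - 178200/49)
  -28a^3 - 264a^2 + 604a + 7080 = (-(343/1485)a - 2891/1485)((5940/49)a^2 + (5940/49)a - 178200/49) + (0)
Last nonzero remainder: (5940/49)a^2 + (5940/49)a - 178200/49. Dividing through by 5940/49 gives the monic gcd a^2 + a - 30.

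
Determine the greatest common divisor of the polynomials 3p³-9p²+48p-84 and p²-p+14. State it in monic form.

p²-p+14

Apply the Euclidean algorithm:
  3p³-9p²+48p-84 = (3p-6)(p²-p+14) + (0)
The last nonzero remainder p²-p+14 is already monic.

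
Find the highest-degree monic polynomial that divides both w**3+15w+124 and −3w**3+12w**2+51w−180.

Apply the Euclidean algorithm:
  w**3+15w+124 = (−1/3)(−3w**3+12w**2+51w−180) + (4w**2+32w+64)
  −3w**3+12w**2+51w−180 = (−(3/4)w+9)(4w**2+32w+64) + (−189w−756)
  4w**2+32w+64 = (−(4/189)w−16/189)(−189w−756) + (0)
Last nonzero remainder: −189w−756. Dividing through by −189 gives the monic gcd w+4.

w+4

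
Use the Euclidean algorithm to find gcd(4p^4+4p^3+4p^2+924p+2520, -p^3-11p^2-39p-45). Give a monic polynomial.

Euclidean algorithm in ℚ[p]:
  4p^4+4p^3+4p^2+924p+2520 = (-4p+40)(-p^3-11p^2-39p-45) + (288p^2+2304p+4320)
  -p^3-11p^2-39p-45 = (-(1/288)p-1/96)(288p^2+2304p+4320) + (0)
Last nonzero remainder: 288p^2+2304p+4320. Dividing through by 288 gives the monic gcd p^2+8p+15.

p^2+8p+15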